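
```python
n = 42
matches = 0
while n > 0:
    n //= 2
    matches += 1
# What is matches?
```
Trace:
  n=42
  n=42, matches=0
  n=21, matches=1
  n=10, matches=2
  n=5, matches=3
  n=2, matches=4
  n=1, matches=5
  n=0, matches=6

Final answer: 6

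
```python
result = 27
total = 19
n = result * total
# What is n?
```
Trace:
  result=27
  result=27, total=19
  result=27, total=19, n=513

Final answer: 513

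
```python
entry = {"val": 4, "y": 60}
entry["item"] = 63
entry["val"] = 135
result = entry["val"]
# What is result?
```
Trace:
  entry={'val': 4, 'y': 60}
  entry={'val': 4, 'y': 60, 'item': 63}
  entry={'val': 135, 'y': 60, 'item': 63}
  entry={'val': 135, 'y': 60, 'item': 63}, result=135

Final answer: 135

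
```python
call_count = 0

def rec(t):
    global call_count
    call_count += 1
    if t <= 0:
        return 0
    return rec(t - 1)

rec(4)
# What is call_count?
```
Call trace:
rec(t=4)
  rec(t=3)
    rec(t=2)
      rec(t=1)
        rec(t=0)
        -> return 0
      -> return 0
    -> return 0
  -> return 0
-> return 0

call_count is incremented once per call. rec is entered once for each t = 4, 3, 2, 1, 0 (the t <= 0 call returns without recursing), i.e. 4 + 1 calls.
call_count = 5

Final answer: 5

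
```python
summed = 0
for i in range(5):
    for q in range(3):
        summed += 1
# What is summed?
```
Trace:
  summed=0
  summed=1, i=0, q=0
  summed=2, i=0, q=1
  summed=3, i=0, q=2
  summed=4, i=1, q=0
  summed=5, i=1, q=1
  summed=6, i=1, q=2
  summed=7, i=2, q=0
  summed=8, i=2, q=1
  summed=9, i=2, q=2
  summed=10, i=3, q=0
  summed=11, i=3, q=1
  summed=12, i=3, q=2
  summed=13, i=4, q=0
  summed=14, i=4, q=1
  summed=15, i=4, q=2

Final answer: 15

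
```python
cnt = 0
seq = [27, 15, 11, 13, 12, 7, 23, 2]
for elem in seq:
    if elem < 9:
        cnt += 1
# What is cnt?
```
Trace:
  cnt=0
  cnt=0, elem=27
  cnt=0, elem=15
  cnt=0, elem=11
  cnt=0, elem=13
  cnt=0, elem=12
  cnt=1, elem=7
  cnt=1, elem=23
  cnt=2, elem=2

Final answer: 2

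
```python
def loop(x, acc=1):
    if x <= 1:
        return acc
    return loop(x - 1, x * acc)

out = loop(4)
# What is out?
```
Call trace:
loop(x=4, acc=1)
  loop(x=3, acc=4)
    loop(x=2, acc=12)
      loop(x=1, acc=24)
      -> return 24
    -> return 24
  -> return 24
-> return 24

Final answer: 24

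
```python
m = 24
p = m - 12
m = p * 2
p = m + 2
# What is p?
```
Trace:
  m=24
  m=24, p=12
  m=24, p=12
  m=24, p=26

Final answer: 26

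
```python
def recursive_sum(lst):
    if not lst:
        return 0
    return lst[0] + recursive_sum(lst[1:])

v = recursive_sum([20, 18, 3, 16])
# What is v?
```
Call trace:
recursive_sum(lst=[20, 18, 3, 16])
  recursive_sum(lst=[18, 3, 16])
    recursive_sum(lst=[3, 16])
      recursive_sum(lst=[16])
        recursive_sum(lst=[])
        -> return 0
      -> return 16
    -> return 19
  -> return 37
-> return 57

Final answer: 57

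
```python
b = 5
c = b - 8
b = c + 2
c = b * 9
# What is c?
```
Trace:
  b=5
  b=5, c=-3
  b=-1, c=-3
  b=-1, c=-9

Final answer: -9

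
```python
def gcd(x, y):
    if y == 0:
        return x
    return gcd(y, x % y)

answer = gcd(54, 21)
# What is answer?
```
Call trace:
gcd(x=54, y=21)
  gcd(x=21, y=12)
    gcd(x=12, y=9)
      gcd(x=9, y=3)
        gcd(x=3, y=0)
        -> return 3
      -> return 3
    -> return 3
  -> return 3
-> return 3

Final answer: 3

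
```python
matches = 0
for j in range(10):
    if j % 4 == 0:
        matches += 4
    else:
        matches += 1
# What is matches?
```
Trace:
  matches=0
  matches=4, j=0
  matches=5, j=1
  matches=6, j=2
  matches=7, j=3
  matches=11, j=4
  matches=12, j=5
  matches=13, j=6
  matches=14, j=7
  matches=18, j=8
  matches=19, j=9

Final answer: 19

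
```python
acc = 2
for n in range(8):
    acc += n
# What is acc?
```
Trace:
  acc=2
  acc=2, n=0
  acc=3, n=1
  acc=5, n=2
  acc=8, n=3
  acc=12, n=4
  acc=17, n=5
  acc=23, n=6
  acc=30, n=7

Final answer: 30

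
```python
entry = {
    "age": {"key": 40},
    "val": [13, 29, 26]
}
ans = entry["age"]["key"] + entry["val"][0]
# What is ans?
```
Trace:
  entry={'age': {'key': 40}, 'val': [13, 29, 26]}
  entry={'age': {'key': 40}, 'val': [13, 29, 26]}, ans=53

Final answer: 53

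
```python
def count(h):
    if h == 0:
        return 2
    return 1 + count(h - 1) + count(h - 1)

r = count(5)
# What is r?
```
Call trace (a repeated sub-call is expanded the first time; later identical calls just restate its return value):
count(h=5)
  count(h=4)
    count(h=3)
      count(h=2)
        count(h=1)
          count(h=0)
          -> return 2
          count(h=0)
          -> return 2
        -> return 5
        count(h=1) -> return 5  (same call as traced above)
      -> return 11
      count(h=2) -> return 11  (same call as traced above)
    -> return 23
    count(h=3) -> return 23  (same call as traced above)
  -> return 47
  count(h=4) -> return 47  (same call as traced above)
-> return 95

Final answer: 95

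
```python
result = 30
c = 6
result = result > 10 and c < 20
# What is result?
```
Trace:
  result=30
  result=30, c=6
  result=True, c=6

Final answer: True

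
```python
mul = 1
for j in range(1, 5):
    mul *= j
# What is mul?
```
Trace:
  mul=1
  mul=1, j=1
  mul=2, j=2
  mul=6, j=3
  mul=24, j=4

Final answer: 24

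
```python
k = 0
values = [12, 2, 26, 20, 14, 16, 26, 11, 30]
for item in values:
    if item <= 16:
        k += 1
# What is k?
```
Trace:
  k=0
  k=1, item=12
  k=2, item=2
  k=2, item=26
  k=2, item=20
  k=3, item=14
  k=4, item=16
  k=4, item=26
  k=5, item=11
  k=5, item=30

Final answer: 5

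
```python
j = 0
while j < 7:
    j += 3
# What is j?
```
Trace:
  j=0
  j=3
  j=6
  j=9

Final answer: 9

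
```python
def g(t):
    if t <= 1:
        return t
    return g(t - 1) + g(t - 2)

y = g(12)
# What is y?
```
Call trace (a repeated sub-call is expanded the first time; later identical calls just restate its return value):
g(t=12)
  g(t=11)
    g(t=10)
      g(t=9)
        g(t=8)
          g(t=7)
            g(t=6)
              g(t=5)
                g(t=4)
                  g(t=3)
                    g(t=2)
                      g(t=1)
                      -> return 1
                      g(t=0)
                      -> return 0
                    -> return 1
                    g(t=1)
                    -> return 1
                  -> return 2
                  g(t=2) -> return 1  (same call as traced above)
                -> return 3
                g(t=3) -> return 2  (same call as traced above)
              -> return 5
              g(t=4) -> return 3  (same call as traced above)
            -> return 8
            g(t=5) -> return 5  (same call as traced above)
          -> return 13
          g(t=6) -> return 8  (same call as traced above)
        -> return 21
        g(t=7) -> return 13  (same call as traced above)
      -> return 34
      g(t=8) -> return 21  (same call as traced above)
    -> return 55
    g(t=9) -> return 34  (same call as traced above)
  -> return 89
  g(t=10) -> return 55  (same call as traced above)
-> return 144

Final answer: 144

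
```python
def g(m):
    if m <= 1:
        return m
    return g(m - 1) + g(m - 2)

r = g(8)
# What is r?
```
Call trace (a repeated sub-call is expanded the first time; later identical calls just restate its return value):
g(m=8)
  g(m=7)
    g(m=6)
      g(m=5)
        g(m=4)
          g(m=3)
            g(m=2)
              g(m=1)
              -> return 1
              g(m=0)
              -> return 0
            -> return 1
            g(m=1)
            -> return 1
          -> return 2
          g(m=2) -> return 1  (same call as traced above)
        -> return 3
        g(m=3) -> return 2  (same call as traced above)
      -> return 5
      g(m=4) -> return 3  (same call as traced above)
    -> return 8
    g(m=5) -> return 5  (same call as traced above)
  -> return 13
  g(m=6) -> return 8  (same call as traced above)
-> return 21

Final answer: 21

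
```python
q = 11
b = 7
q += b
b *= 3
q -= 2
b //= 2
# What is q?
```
Trace:
  q=11
  q=11, b=7
  q=18, b=7
  q=18, b=21
  q=16, b=21
  q=16, b=10

Final answer: 16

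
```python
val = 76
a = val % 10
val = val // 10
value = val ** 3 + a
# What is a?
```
Trace:
  val=76
  val=76, a=6
  val=7, a=6
  val=7, a=6, value=349

Final answer: 6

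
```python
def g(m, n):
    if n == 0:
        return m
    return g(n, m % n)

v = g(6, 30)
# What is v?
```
Call trace:
g(m=6, n=30)
  g(m=30, n=6)
    g(m=6, n=0)
    -> return 6
  -> return 6
-> return 6

Final answer: 6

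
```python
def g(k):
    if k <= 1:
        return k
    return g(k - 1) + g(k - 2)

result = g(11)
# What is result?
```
Call trace (a repeated sub-call is expanded the first time; later identical calls just restate its return value):
g(k=11)
  g(k=10)
    g(k=9)
      g(k=8)
        g(k=7)
          g(k=6)
            g(k=5)
              g(k=4)
                g(k=3)
                  g(k=2)
                    g(k=1)
                    -> return 1
                    g(k=0)
                    -> return 0
                  -> return 1
                  g(k=1)
                  -> return 1
                -> return 2
                g(k=2) -> return 1  (same call as traced above)
              -> return 3
              g(k=3) -> return 2  (same call as traced above)
            -> return 5
            g(k=4) -> return 3  (same call as traced above)
          -> return 8
          g(k=5) -> return 5  (same call as traced above)
        -> return 13
        g(k=6) -> return 8  (same call as traced above)
      -> return 21
      g(k=7) -> return 13  (same call as traced above)
    -> return 34
    g(k=8) -> return 21  (same call as traced above)
  -> return 55
  g(k=9) -> return 34  (same call as traced above)
-> return 89

Final answer: 89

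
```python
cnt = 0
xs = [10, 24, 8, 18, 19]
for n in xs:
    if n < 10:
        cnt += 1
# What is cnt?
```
Trace:
  cnt=0
  cnt=0, n=10
  cnt=0, n=24
  cnt=1, n=8
  cnt=1, n=18
  cnt=1, n=19

Final answer: 1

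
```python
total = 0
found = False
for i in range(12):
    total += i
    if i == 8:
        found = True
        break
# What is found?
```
Trace:
  total=0
  total=0, found=False
  total=0, found=False, i=0
  total=1, found=False, i=1
  total=3, found=False, i=2
  total=6, found=False, i=3
  total=10, found=False, i=4
  total=15, found=False, i=5
  total=21, found=False, i=6
  total=28, found=False, i=7
  total=36, found=True, i=8

Final answer: True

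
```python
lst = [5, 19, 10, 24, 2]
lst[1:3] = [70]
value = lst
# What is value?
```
Trace:
  lst=[5, 19, 10, 24, 2]
  lst=[5, 70, 24, 2]
  lst=[5, 70, 24, 2], value=[5, 70, 24, 2]

Final answer: [5, 70, 24, 2]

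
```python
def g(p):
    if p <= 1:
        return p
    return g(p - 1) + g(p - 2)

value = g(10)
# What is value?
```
Call trace (a repeated sub-call is expanded the first time; later identical calls just restate its return value):
g(p=10)
  g(p=9)
    g(p=8)
      g(p=7)
        g(p=6)
          g(p=5)
            g(p=4)
              g(p=3)
                g(p=2)
                  g(p=1)
                  -> return 1
                  g(p=0)
                  -> return 0
                -> return 1
                g(p=1)
                -> return 1
              -> return 2
              g(p=2) -> return 1  (same call as traced above)
            -> return 3
            g(p=3) -> return 2  (same call as traced above)
          -> return 5
          g(p=4) -> return 3  (same call as traced above)
        -> return 8
        g(p=5) -> return 5  (same call as traced above)
      -> return 13
      g(p=6) -> return 8  (same call as traced above)
    -> return 21
    g(p=7) -> return 13  (same call as traced above)
  -> return 34
  g(p=8) -> return 21  (same call as traced above)
-> return 55

Final answer: 55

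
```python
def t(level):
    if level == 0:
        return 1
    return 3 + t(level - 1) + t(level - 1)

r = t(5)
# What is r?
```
Call trace (a repeated sub-call is expanded the first time; later identical calls just restate its return value):
t(level=5)
  t(level=4)
    t(level=3)
      t(level=2)
        t(level=1)
          t(level=0)
          -> return 1
          t(level=0)
          -> return 1
        -> return 5
        t(level=1) -> return 5  (same call as traced above)
      -> return 13
      t(level=2) -> return 13  (same call as traced above)
    -> return 29
    t(level=3) -> return 29  (same call as traced above)
  -> return 61
  t(level=4) -> return 61  (same call as traced above)
-> return 125

Final answer: 125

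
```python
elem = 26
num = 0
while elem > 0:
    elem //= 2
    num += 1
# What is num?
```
Trace:
  elem=26
  elem=26, num=0
  elem=13, num=1
  elem=6, num=2
  elem=3, num=3
  elem=1, num=4
  elem=0, num=5

Final answer: 5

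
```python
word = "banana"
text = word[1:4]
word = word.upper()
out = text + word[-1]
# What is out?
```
Trace:
  word='banana'
  word='banana', text='ana'
  word='BANANA', text='ana'
  word='BANANA', text='ana', out='anaA'

Final answer: 'anaA'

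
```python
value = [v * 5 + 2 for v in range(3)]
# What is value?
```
Trace:
  v=0
  v=1
  v=2
  value=[2, 7, 12]

Final answer: [2, 7, 12]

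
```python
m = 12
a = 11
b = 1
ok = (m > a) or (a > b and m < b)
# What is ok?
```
Trace:
  m=12
  m=12, a=11
  m=12, a=11, b=1
  m=12, a=11, b=1, ok=True

Final answer: True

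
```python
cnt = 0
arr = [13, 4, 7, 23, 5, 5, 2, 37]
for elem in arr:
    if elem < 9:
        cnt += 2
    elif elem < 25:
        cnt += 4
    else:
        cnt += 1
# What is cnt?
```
Trace:
  cnt=0
  cnt=4, elem=13
  cnt=6, elem=4
  cnt=8, elem=7
  cnt=12, elem=23
  cnt=14, elem=5
  cnt=16, elem=5
  cnt=18, elem=2
  cnt=19, elem=37

Final answer: 19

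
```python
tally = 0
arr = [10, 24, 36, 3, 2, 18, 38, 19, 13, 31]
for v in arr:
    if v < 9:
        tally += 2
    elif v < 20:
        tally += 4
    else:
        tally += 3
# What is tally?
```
Trace:
  tally=0
  tally=4, v=10
  tally=7, v=24
  tally=10, v=36
  tally=12, v=3
  tally=14, v=2
  tally=18, v=18
  tally=21, v=38
  tally=25, v=19
  tally=29, v=13
  tally=32, v=31

Final answer: 32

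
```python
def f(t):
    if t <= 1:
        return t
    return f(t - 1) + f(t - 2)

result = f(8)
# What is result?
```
Call trace (a repeated sub-call is expanded the first time; later identical calls just restate its return value):
f(t=8)
  f(t=7)
    f(t=6)
      f(t=5)
        f(t=4)
          f(t=3)
            f(t=2)
              f(t=1)
              -> return 1
              f(t=0)
              -> return 0
            -> return 1
            f(t=1)
            -> return 1
          -> return 2
          f(t=2) -> return 1  (same call as traced above)
        -> return 3
        f(t=3) -> return 2  (same call as traced above)
      -> return 5
      f(t=4) -> return 3  (same call as traced above)
    -> return 8
    f(t=5) -> return 5  (same call as traced above)
  -> return 13
  f(t=6) -> return 8  (same call as traced above)
-> return 21

Final answer: 21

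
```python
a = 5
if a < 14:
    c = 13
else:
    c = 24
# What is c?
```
Trace:
  a=5
  a=5, c=13

Final answer: 13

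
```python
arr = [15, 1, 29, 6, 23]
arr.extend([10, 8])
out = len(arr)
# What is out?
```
Trace:
  arr=[15, 1, 29, 6, 23]
  arr=[15, 1, 29, 6, 23, 10, 8]
  arr=[15, 1, 29, 6, 23, 10, 8], out=7

Final answer: 7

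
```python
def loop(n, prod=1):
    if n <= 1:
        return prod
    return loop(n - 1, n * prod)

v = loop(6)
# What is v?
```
Call trace:
loop(n=6, prod=1)
  loop(n=5, prod=6)
    loop(n=4, prod=30)
      loop(n=3, prod=120)
        loop(n=2, prod=360)
          loop(n=1, prod=720)
          -> return 720
        -> return 720
      -> return 720
    -> return 720
  -> return 720
-> return 720

Final answer: 720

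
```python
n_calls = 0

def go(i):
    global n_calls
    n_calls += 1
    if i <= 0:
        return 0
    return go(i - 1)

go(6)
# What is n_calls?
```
Call trace:
go(i=6)
  go(i=5)
    go(i=4)
      go(i=3)
        go(i=2)
          go(i=1)
            go(i=0)
            -> return 0
          -> return 0
        -> return 0
      -> return 0
    -> return 0
  -> return 0
-> return 0

n_calls is incremented once per call. go is entered once for each i = 6, 5, 4, 3, 2, 1, 0 (the i <= 0 call returns without recursing), i.e. 6 + 1 calls.
n_calls = 7

Final answer: 7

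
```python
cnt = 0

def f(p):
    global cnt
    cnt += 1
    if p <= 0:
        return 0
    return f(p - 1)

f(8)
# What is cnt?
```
Call trace:
f(p=8)
  f(p=7)
    f(p=6)
      f(p=5)
        f(p=4)
          f(p=3)
            f(p=2)
              f(p=1)
                f(p=0)
                -> return 0
              -> return 0
            -> return 0
          -> return 0
        -> return 0
      -> return 0
    -> return 0
  -> return 0
-> return 0

cnt is incremented once per call. f is entered once for each p = 8, 7, 6, 5, 4, 3, 2, 1, 0 (the p <= 0 call returns without recursing), i.e. 8 + 1 calls.
cnt = 9

Final answer: 9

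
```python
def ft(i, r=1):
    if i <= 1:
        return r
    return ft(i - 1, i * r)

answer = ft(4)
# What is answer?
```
Call trace:
ft(i=4, r=1)
  ft(i=3, r=4)
    ft(i=2, r=12)
      ft(i=1, r=24)
      -> return 24
    -> return 24
  -> return 24
-> return 24

Final answer: 24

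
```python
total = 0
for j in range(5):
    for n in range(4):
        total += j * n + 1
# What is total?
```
Trace:
  total=0
  total=1, j=0, n=0
  total=2, j=0, n=1
  total=3, j=0, n=2
  total=4, j=0, n=3
  total=5, j=1, n=0
  total=7, j=1, n=1
  total=10, j=1, n=2
  total=14, j=1, n=3
  total=15, j=2, n=0
  total=18, j=2, n=1
  total=23, j=2, n=2
  total=30, j=2, n=3
  total=31, j=3, n=0
  total=35, j=3, n=1
  total=42, j=3, n=2
  total=52, j=3, n=3
  total=53, j=4, n=0
  total=58, j=4, n=1
  total=67, j=4, n=2
  total=80, j=4, n=3

Final answer: 80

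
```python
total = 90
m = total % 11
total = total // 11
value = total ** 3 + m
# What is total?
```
Trace:
  total=90
  total=90, m=2
  total=8, m=2
  total=8, m=2, value=514

Final answer: 8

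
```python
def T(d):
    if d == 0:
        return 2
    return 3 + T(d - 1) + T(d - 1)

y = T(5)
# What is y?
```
Call trace (a repeated sub-call is expanded the first time; later identical calls just restate its return value):
T(d=5)
  T(d=4)
    T(d=3)
      T(d=2)
        T(d=1)
          T(d=0)
          -> return 2
          T(d=0)
          -> return 2
        -> return 7
        T(d=1) -> return 7  (same call as traced above)
      -> return 17
      T(d=2) -> return 17  (same call as traced above)
    -> return 37
    T(d=3) -> return 37  (same call as traced above)
  -> return 77
  T(d=4) -> return 77  (same call as traced above)
-> return 157

Final answer: 157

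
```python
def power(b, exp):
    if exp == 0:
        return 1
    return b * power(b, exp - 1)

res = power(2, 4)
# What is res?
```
Call trace:
power(b=2, exp=4)
  power(b=2, exp=3)
    power(b=2, exp=2)
      power(b=2, exp=1)
        power(b=2, exp=0)
        -> return 1
      -> return 2
    -> return 4
  -> return 8
-> return 16

Final answer: 16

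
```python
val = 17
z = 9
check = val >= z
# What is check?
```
Trace:
  val=17
  val=17, z=9
  val=17, z=9, check=True

Final answer: True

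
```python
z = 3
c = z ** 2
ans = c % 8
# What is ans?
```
Trace:
  z=3
  z=3, c=9
  z=3, c=9, ans=1

Final answer: 1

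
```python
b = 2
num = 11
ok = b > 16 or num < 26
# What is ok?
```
Trace:
  b=2
  b=2, num=11
  b=2, num=11, ok=True

Final answer: True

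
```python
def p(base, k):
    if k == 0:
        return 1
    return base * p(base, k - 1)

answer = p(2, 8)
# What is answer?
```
Call trace:
p(base=2, k=8)
  p(base=2, k=7)
    p(base=2, k=6)
      p(base=2, k=5)
        p(base=2, k=4)
          p(base=2, k=3)
            p(base=2, k=2)
              p(base=2, k=1)
                p(base=2, k=0)
                -> return 1
              -> return 2
            -> return 4
          -> return 8
        -> return 16
      -> return 32
    -> return 64
  -> return 128
-> return 256

Final answer: 256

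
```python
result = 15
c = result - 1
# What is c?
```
Trace:
  result=15
  result=15, c=14

Final answer: 14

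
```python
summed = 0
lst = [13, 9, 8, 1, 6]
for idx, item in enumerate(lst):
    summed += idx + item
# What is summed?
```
Trace:
  summed=0
  summed=13, idx=0, item=13
  summed=23, idx=1, item=9
  summed=33, idx=2, item=8
  summed=37, idx=3, item=1
  summed=47, idx=4, item=6

Final answer: 47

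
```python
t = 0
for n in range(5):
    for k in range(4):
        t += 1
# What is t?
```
Trace:
  t=0
  t=1, n=0, k=0
  t=2, n=0, k=1
  t=3, n=0, k=2
  t=4, n=0, k=3
  t=5, n=1, k=0
  t=6, n=1, k=1
  t=7, n=1, k=2
  t=8, n=1, k=3
  t=9, n=2, k=0
  t=10, n=2, k=1
  t=11, n=2, k=2
  t=12, n=2, k=3
  t=13, n=3, k=0
  t=14, n=3, k=1
  t=15, n=3, k=2
  t=16, n=3, k=3
  t=17, n=4, k=0
  t=18, n=4, k=1
  t=19, n=4, k=2
  t=20, n=4, k=3

Final answer: 20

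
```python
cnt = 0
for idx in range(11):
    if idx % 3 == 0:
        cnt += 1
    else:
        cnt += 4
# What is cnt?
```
Trace:
  cnt=0
  cnt=1, idx=0
  cnt=5, idx=1
  cnt=9, idx=2
  cnt=10, idx=3
  cnt=14, idx=4
  cnt=18, idx=5
  cnt=19, idx=6
  cnt=23, idx=7
  cnt=27, idx=8
  cnt=28, idx=9
  cnt=32, idx=10

Final answer: 32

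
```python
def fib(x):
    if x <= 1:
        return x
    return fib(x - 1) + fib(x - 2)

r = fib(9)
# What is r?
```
Call trace (a repeated sub-call is expanded the first time; later identical calls just restate its return value):
fib(x=9)
  fib(x=8)
    fib(x=7)
      fib(x=6)
        fib(x=5)
          fib(x=4)
            fib(x=3)
              fib(x=2)
                fib(x=1)
                -> return 1
                fib(x=0)
                -> return 0
              -> return 1
              fib(x=1)
              -> return 1
            -> return 2
            fib(x=2) -> return 1  (same call as traced above)
          -> return 3
          fib(x=3) -> return 2  (same call as traced above)
        -> return 5
        fib(x=4) -> return 3  (same call as traced above)
      -> return 8
      fib(x=5) -> return 5  (same call as traced above)
    -> return 13
    fib(x=6) -> return 8  (same call as traced above)
  -> return 21
  fib(x=7) -> return 13  (same call as traced above)
-> return 34

Final answer: 34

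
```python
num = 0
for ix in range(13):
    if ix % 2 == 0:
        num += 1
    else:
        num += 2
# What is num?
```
Trace:
  num=0
  num=1, ix=0
  num=3, ix=1
  num=4, ix=2
  num=6, ix=3
  num=7, ix=4
  num=9, ix=5
  num=10, ix=6
  num=12, ix=7
  num=13, ix=8
  num=15, ix=9
  num=16, ix=10
  num=18, ix=11
  num=19, ix=12

Final answer: 19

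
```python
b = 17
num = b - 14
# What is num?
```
Trace:
  b=17
  b=17, num=3

Final answer: 3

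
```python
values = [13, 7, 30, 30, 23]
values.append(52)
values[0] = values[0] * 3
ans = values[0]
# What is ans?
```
Trace:
  values=[13, 7, 30, 30, 23]
  values=[13, 7, 30, 30, 23, 52]
  values=[39, 7, 30, 30, 23, 52]
  values=[39, 7, 30, 30, 23, 52], ans=39

Final answer: 39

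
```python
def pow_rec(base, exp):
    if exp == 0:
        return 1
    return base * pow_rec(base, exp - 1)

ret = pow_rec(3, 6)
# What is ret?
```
Call trace:
pow_rec(base=3, exp=6)
  pow_rec(base=3, exp=5)
    pow_rec(base=3, exp=4)
      pow_rec(base=3, exp=3)
        pow_rec(base=3, exp=2)
          pow_rec(base=3, exp=1)
            pow_rec(base=3, exp=0)
            -> return 1
          -> return 3
        -> return 9
      -> return 27
    -> return 81
  -> return 243
-> return 729

Final answer: 729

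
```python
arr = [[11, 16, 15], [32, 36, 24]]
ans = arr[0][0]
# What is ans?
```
Trace:
  arr=[[11, 16, 15], [32, 36, 24]]
  arr=[[11, 16, 15], [32, 36, 24]], ans=11

Final answer: 11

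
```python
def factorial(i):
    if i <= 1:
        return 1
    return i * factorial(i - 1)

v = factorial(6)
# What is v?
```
Call trace:
factorial(i=6)
  factorial(i=5)
    factorial(i=4)
      factorial(i=3)
        factorial(i=2)
          factorial(i=1)
          -> return 1
        -> return 2
      -> return 6
    -> return 24
  -> return 120
-> return 720

Final answer: 720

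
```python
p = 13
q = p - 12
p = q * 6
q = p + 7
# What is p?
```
Trace:
  p=13
  p=13, q=1
  p=6, q=1
  p=6, q=13

Final answer: 6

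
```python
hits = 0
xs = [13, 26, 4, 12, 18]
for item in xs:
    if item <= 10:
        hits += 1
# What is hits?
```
Trace:
  hits=0
  hits=0, item=13
  hits=0, item=26
  hits=1, item=4
  hits=1, item=12
  hits=1, item=18

Final answer: 1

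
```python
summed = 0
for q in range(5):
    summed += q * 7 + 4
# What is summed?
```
Trace:
  summed=0
  summed=4, q=0
  summed=15, q=1
  summed=33, q=2
  summed=58, q=3
  summed=90, q=4

Final answer: 90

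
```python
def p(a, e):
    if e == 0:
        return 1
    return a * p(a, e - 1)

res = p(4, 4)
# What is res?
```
Call trace:
p(a=4, e=4)
  p(a=4, e=3)
    p(a=4, e=2)
      p(a=4, e=1)
        p(a=4, e=0)
        -> return 1
      -> return 4
    -> return 16
  -> return 64
-> return 256

Final answer: 256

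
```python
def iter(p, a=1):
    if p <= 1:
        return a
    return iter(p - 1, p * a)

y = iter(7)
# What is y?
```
Call trace:
iter(p=7, a=1)
  iter(p=6, a=7)
    iter(p=5, a=42)
      iter(p=4, a=210)
        iter(p=3, a=840)
          iter(p=2, a=2520)
            iter(p=1, a=5040)
            -> return 5040
          -> return 5040
        -> return 5040
      -> return 5040
    -> return 5040
  -> return 5040
-> return 5040

Final answer: 5040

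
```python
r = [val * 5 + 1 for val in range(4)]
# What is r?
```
Trace:
  val=0
  val=1
  val=2
  val=3
  r=[1, 6, 11, 16]

Final answer: [1, 6, 11, 16]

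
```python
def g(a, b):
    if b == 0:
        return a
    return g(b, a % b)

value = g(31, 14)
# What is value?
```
Call trace:
g(a=31, b=14)
  g(a=14, b=3)
    g(a=3, b=2)
      g(a=2, b=1)
        g(a=1, b=0)
        -> return 1
      -> return 1
    -> return 1
  -> return 1
-> return 1

Final answer: 1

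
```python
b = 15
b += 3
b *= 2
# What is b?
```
Trace:
  b=15
  b=18
  b=36

Final answer: 36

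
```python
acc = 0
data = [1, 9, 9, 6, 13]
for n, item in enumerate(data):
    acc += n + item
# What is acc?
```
Trace:
  acc=0
  acc=1, n=0, item=1
  acc=11, n=1, item=9
  acc=22, n=2, item=9
  acc=31, n=3, item=6
  acc=48, n=4, item=13

Final answer: 48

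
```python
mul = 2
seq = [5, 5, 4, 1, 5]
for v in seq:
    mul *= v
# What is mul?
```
Trace:
  mul=2
  mul=10, v=5
  mul=50, v=5
  mul=200, v=4
  mul=200, v=1
  mul=1000, v=5

Final answer: 1000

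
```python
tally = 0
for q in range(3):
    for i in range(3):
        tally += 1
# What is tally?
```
Trace:
  tally=0
  tally=1, q=0, i=0
  tally=2, q=0, i=1
  tally=3, q=0, i=2
  tally=4, q=1, i=0
  tally=5, q=1, i=1
  tally=6, q=1, i=2
  tally=7, q=2, i=0
  tally=8, q=2, i=1
  tally=9, q=2, i=2

Final answer: 9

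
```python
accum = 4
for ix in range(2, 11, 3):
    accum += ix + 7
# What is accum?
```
Trace:
  accum=4
  accum=13, ix=2
  accum=25, ix=5
  accum=40, ix=8

Final answer: 40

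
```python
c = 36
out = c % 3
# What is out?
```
Trace:
  c=36
  c=36, out=0

Final answer: 0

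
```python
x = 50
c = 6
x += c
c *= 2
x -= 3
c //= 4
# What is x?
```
Trace:
  x=50
  x=50, c=6
  x=56, c=6
  x=56, c=12
  x=53, c=12
  x=53, c=3

Final answer: 53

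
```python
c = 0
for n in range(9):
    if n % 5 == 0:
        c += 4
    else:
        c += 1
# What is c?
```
Trace:
  c=0
  c=4, n=0
  c=5, n=1
  c=6, n=2
  c=7, n=3
  c=8, n=4
  c=12, n=5
  c=13, n=6
  c=14, n=7
  c=15, n=8

Final answer: 15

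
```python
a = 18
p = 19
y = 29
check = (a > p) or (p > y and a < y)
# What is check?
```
Trace:
  a=18
  a=18, p=19
  a=18, p=19, y=29
  a=18, p=19, y=29, check=False

Final answer: False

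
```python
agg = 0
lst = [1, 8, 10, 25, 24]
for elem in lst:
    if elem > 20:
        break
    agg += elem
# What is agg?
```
Trace:
  agg=0
  agg=1, elem=1
  agg=9, elem=8
  agg=19, elem=10
  agg=19, elem=25

Final answer: 19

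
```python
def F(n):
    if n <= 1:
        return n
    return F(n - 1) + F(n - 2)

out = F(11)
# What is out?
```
Call trace (a repeated sub-call is expanded the first time; later identical calls just restate its return value):
F(n=11)
  F(n=10)
    F(n=9)
      F(n=8)
        F(n=7)
          F(n=6)
            F(n=5)
              F(n=4)
                F(n=3)
                  F(n=2)
                    F(n=1)
                    -> return 1
                    F(n=0)
                    -> return 0
                  -> return 1
                  F(n=1)
                  -> return 1
                -> return 2
                F(n=2) -> return 1  (same call as traced above)
              -> return 3
              F(n=3) -> return 2  (same call as traced above)
            -> return 5
            F(n=4) -> return 3  (same call as traced above)
          -> return 8
          F(n=5) -> return 5  (same call as traced above)
        -> return 13
        F(n=6) -> return 8  (same call as traced above)
      -> return 21
      F(n=7) -> return 13  (same call as traced above)
    -> return 34
    F(n=8) -> return 21  (same call as traced above)
  -> return 55
  F(n=9) -> return 34  (same call as traced above)
-> return 89

Final answer: 89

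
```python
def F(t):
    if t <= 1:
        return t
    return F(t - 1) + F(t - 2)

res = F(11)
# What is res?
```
Call trace (a repeated sub-call is expanded the first time; later identical calls just restate its return value):
F(t=11)
  F(t=10)
    F(t=9)
      F(t=8)
        F(t=7)
          F(t=6)
            F(t=5)
              F(t=4)
                F(t=3)
                  F(t=2)
                    F(t=1)
                    -> return 1
                    F(t=0)
                    -> return 0
                  -> return 1
                  F(t=1)
                  -> return 1
                -> return 2
                F(t=2) -> return 1  (same call as traced above)
              -> return 3
              F(t=3) -> return 2  (same call as traced above)
            -> return 5
            F(t=4) -> return 3  (same call as traced above)
          -> return 8
          F(t=5) -> return 5  (same call as traced above)
        -> return 13
        F(t=6) -> return 8  (same call as traced above)
      -> return 21
      F(t=7) -> return 13  (same call as traced above)
    -> return 34
    F(t=8) -> return 21  (same call as traced above)
  -> return 55
  F(t=9) -> return 34  (same call as traced above)
-> return 89

Final answer: 89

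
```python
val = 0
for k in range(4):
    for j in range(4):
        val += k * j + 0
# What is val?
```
Trace:
  val=0
  val=0, k=0, j=0
  val=0, k=0, j=1
  val=0, k=0, j=2
  val=0, k=0, j=3
  val=0, k=1, j=0
  val=1, k=1, j=1
  val=3, k=1, j=2
  val=6, k=1, j=3
  val=6, k=2, j=0
  val=8, k=2, j=1
  val=12, k=2, j=2
  val=18, k=2, j=3
  val=18, k=3, j=0
  val=21, k=3, j=1
  val=27, k=3, j=2
  val=36, k=3, j=3

Final answer: 36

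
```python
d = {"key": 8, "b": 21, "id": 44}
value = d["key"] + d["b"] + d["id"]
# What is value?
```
Trace:
  d={'key': 8, 'b': 21, 'id': 44}
  d={'key': 8, 'b': 21, 'id': 44}, value=73

Final answer: 73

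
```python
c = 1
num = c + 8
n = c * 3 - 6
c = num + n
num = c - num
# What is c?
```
Trace:
  c=1
  c=1, num=9
  c=1, num=9, n=-3
  c=6, num=9, n=-3
  c=6, num=-3, n=-3

Final answer: 6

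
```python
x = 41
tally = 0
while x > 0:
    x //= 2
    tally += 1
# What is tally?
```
Trace:
  x=41
  x=41, tally=0
  x=20, tally=1
  x=10, tally=2
  x=5, tally=3
  x=2, tally=4
  x=1, tally=5
  x=0, tally=6

Final answer: 6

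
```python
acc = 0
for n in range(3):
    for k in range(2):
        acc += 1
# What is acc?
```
Trace:
  acc=0
  acc=1, n=0, k=0
  acc=2, n=0, k=1
  acc=3, n=1, k=0
  acc=4, n=1, k=1
  acc=5, n=2, k=0
  acc=6, n=2, k=1

Final answer: 6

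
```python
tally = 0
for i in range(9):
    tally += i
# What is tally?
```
Trace:
  tally=0
  tally=0, i=0
  tally=1, i=1
  tally=3, i=2
  tally=6, i=3
  tally=10, i=4
  tally=15, i=5
  tally=21, i=6
  tally=28, i=7
  tally=36, i=8

Final answer: 36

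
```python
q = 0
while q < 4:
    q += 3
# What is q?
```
Trace:
  q=0
  q=3
  q=6

Final answer: 6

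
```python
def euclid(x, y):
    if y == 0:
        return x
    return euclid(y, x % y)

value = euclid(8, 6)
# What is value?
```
Call trace:
euclid(x=8, y=6)
  euclid(x=6, y=2)
    euclid(x=2, y=0)
    -> return 2
  -> return 2
-> return 2

Final answer: 2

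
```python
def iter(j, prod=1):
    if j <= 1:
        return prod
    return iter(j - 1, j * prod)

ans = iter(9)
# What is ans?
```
Call trace:
iter(j=9, prod=1)
  iter(j=8, prod=9)
    iter(j=7, prod=72)
      iter(j=6, prod=504)
        iter(j=5, prod=3024)
          iter(j=4, prod=15120)
            iter(j=3, prod=60480)
              iter(j=2, prod=181440)
                iter(j=1, prod=362880)
                -> return 362880
              -> return 362880
            -> return 362880
          -> return 362880
        -> return 362880
      -> return 362880
    -> return 362880
  -> return 362880
-> return 362880

Final answer: 362880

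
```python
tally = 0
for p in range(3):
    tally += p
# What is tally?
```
Trace:
  tally=0
  tally=0, p=0
  tally=1, p=1
  tally=3, p=2

Final answer: 3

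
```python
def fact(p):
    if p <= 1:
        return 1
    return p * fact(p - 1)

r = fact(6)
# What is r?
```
Call trace:
fact(p=6)
  fact(p=5)
    fact(p=4)
      fact(p=3)
        fact(p=2)
          fact(p=1)
          -> return 1
        -> return 2
      -> return 6
    -> return 24
  -> return 120
-> return 720

Final answer: 720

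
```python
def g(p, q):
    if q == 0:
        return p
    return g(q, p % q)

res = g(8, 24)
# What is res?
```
Call trace:
g(p=8, q=24)
  g(p=24, q=8)
    g(p=8, q=0)
    -> return 8
  -> return 8
-> return 8

Final answer: 8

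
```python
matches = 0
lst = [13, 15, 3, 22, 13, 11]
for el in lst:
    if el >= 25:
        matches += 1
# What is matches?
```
Trace:
  matches=0
  matches=0, el=13
  matches=0, el=15
  matches=0, el=3
  matches=0, el=22
  matches=0, el=13
  matches=0, el=11

Final answer: 0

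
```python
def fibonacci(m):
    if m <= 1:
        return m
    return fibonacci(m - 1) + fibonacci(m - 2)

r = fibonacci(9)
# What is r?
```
Call trace (a repeated sub-call is expanded the first time; later identical calls just restate its return value):
fibonacci(m=9)
  fibonacci(m=8)
    fibonacci(m=7)
      fibonacci(m=6)
        fibonacci(m=5)
          fibonacci(m=4)
            fibonacci(m=3)
              fibonacci(m=2)
                fibonacci(m=1)
                -> return 1
                fibonacci(m=0)
                -> return 0
              -> return 1
              fibonacci(m=1)
              -> return 1
            -> return 2
            fibonacci(m=2) -> return 1  (same call as traced above)
          -> return 3
          fibonacci(m=3) -> return 2  (same call as traced above)
        -> return 5
        fibonacci(m=4) -> return 3  (same call as traced above)
      -> return 8
      fibonacci(m=5) -> return 5  (same call as traced above)
    -> return 13
    fibonacci(m=6) -> return 8  (same call as traced above)
  -> return 21
  fibonacci(m=7) -> return 13  (same call as traced above)
-> return 34

Final answer: 34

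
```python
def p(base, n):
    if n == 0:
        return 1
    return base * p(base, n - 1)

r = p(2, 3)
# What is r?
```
Call trace:
p(base=2, n=3)
  p(base=2, n=2)
    p(base=2, n=1)
      p(base=2, n=0)
      -> return 1
    -> return 2
  -> return 4
-> return 8

Final answer: 8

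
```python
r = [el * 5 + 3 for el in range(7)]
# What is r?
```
Trace:
  el=0
  el=1
  el=2
  el=3
  el=4
  el=5
  el=6
  r=[3, 8, 13, 18, 23, 28, 33]

Final answer: [3, 8, 13, 18, 23, 28, 33]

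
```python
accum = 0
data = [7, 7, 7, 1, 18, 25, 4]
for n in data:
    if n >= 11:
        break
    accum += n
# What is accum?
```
Trace:
  accum=0
  accum=7, n=7
  accum=14, n=7
  accum=21, n=7
  accum=22, n=1
  accum=22, n=18

Final answer: 22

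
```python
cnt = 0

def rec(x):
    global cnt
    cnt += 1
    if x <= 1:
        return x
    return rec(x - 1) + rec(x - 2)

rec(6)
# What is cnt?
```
Call trace (a repeated sub-call is expanded the first time; later identical calls just restate its return value):
rec(x=6)
  rec(x=5)
    rec(x=4)
      rec(x=3)
        rec(x=2)
          rec(x=1)
          -> return 1
          rec(x=0)
          -> return 0
        -> return 1
        rec(x=1)
        -> return 1
      -> return 2
      rec(x=2) -> return 1  (same call as traced above)
    -> return 3
    rec(x=3) -> return 2  (same call as traced above)
  -> return 5
  rec(x=4) -> return 3  (same call as traced above)
-> return 8

cnt is incremented once per call, so count the calls in each subtree. Let C(x) = number of calls made by rec(x).
C(0) = C(1) = 1 (base case, no recursion); C(x) = 1 + C(x - 1) + C(x - 2) otherwise.
C(2) = 1 + C(1) + C(0) = 1 + 1 + 1 = 3
C(3) = 1 + C(2) + C(1) = 1 + 3 + 1 = 5
C(4) = 1 + C(3) + C(2) = 1 + 5 + 3 = 9
C(5) = 1 + C(4) + C(3) = 1 + 9 + 5 = 15
C(6) = 1 + C(5) + C(4) = 1 + 15 + 9 = 25
cnt = C(6) = 25

Final answer: 25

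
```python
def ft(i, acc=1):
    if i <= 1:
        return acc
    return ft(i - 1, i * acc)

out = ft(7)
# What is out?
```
Call trace:
ft(i=7, acc=1)
  ft(i=6, acc=7)
    ft(i=5, acc=42)
      ft(i=4, acc=210)
        ft(i=3, acc=840)
          ft(i=2, acc=2520)
            ft(i=1, acc=5040)
            -> return 5040
          -> return 5040
        -> return 5040
      -> return 5040
    -> return 5040
  -> return 5040
-> return 5040

Final answer: 5040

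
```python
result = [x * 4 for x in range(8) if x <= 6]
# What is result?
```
Trace:
  x=0
  x=1
  x=2
  x=3
  x=4
  x=5
  x=6
  x=7
  result=[0, 4, 8, 12, 16, 20, 24]

Final answer: [0, 4, 8, 12, 16, 20, 24]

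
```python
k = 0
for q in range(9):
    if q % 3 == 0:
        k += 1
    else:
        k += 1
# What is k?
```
Trace:
  k=0
  k=1, q=0
  k=2, q=1
  k=3, q=2
  k=4, q=3
  k=5, q=4
  k=6, q=5
  k=7, q=6
  k=8, q=7
  k=9, q=8

Final answer: 9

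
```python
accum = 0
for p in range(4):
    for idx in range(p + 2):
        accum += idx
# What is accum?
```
Trace:
  accum=0
  accum=0, p=0, idx=0
  accum=1, p=0, idx=1
  accum=1, p=1, idx=0
  accum=2, p=1, idx=1
  accum=4, p=1, idx=2
  accum=4, p=2, idx=0
  accum=5, p=2, idx=1
  accum=7, p=2, idx=2
  accum=10, p=2, idx=3
  accum=10, p=3, idx=0
  accum=11, p=3, idx=1
  accum=13, p=3, idx=2
  accum=16, p=3, idx=3
  accum=20, p=3, idx=4

Final answer: 20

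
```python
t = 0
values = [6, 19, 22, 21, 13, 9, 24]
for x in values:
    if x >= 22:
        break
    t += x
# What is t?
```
Trace:
  t=0
  t=6, x=6
  t=25, x=19
  t=25, x=22

Final answer: 25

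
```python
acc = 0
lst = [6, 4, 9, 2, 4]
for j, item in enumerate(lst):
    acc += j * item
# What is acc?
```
Trace:
  acc=0
  acc=0, j=0, item=6
  acc=4, j=1, item=4
  acc=22, j=2, item=9
  acc=28, j=3, item=2
  acc=44, j=4, item=4

Final answer: 44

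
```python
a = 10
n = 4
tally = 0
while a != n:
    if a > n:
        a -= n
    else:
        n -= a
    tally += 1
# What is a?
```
Trace:
  a=10
  a=10, n=4
  a=10, n=4, tally=0
  a=6, n=4, tally=1
  a=2, n=4, tally=2
  a=2, n=2, tally=3

Final answer: 2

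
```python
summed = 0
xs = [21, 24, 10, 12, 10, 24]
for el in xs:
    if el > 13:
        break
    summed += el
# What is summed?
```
Trace:
  summed=0
  summed=0, el=21

Final answer: 0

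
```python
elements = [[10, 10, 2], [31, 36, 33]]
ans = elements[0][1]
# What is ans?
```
Trace:
  elements=[[10, 10, 2], [31, 36, 33]]
  elements=[[10, 10, 2], [31, 36, 33]], ans=10

Final answer: 10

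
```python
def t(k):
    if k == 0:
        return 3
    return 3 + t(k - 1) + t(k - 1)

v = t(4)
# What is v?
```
Call trace (a repeated sub-call is expanded the first time; later identical calls just restate its return value):
t(k=4)
  t(k=3)
    t(k=2)
      t(k=1)
        t(k=0)
        -> return 3
        t(k=0)
        -> return 3
      -> return 9
      t(k=1) -> return 9  (same call as traced above)
    -> return 21
    t(k=2) -> return 21  (same call as traced above)
  -> return 45
  t(k=3) -> return 45  (same call as traced above)
-> return 93

Final answer: 93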